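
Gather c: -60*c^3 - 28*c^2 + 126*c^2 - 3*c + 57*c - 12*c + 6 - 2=-60*c^3 + 98*c^2 + 42*c + 4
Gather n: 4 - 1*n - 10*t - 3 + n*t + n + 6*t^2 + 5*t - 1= n*t + 6*t^2 - 5*t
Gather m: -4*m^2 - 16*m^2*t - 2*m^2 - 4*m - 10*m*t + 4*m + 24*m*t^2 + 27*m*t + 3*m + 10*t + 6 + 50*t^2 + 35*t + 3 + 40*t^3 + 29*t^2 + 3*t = m^2*(-16*t - 6) + m*(24*t^2 + 17*t + 3) + 40*t^3 + 79*t^2 + 48*t + 9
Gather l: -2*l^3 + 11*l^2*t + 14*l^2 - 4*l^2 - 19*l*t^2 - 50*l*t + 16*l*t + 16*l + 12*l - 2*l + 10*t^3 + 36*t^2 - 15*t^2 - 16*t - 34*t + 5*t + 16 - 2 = -2*l^3 + l^2*(11*t + 10) + l*(-19*t^2 - 34*t + 26) + 10*t^3 + 21*t^2 - 45*t + 14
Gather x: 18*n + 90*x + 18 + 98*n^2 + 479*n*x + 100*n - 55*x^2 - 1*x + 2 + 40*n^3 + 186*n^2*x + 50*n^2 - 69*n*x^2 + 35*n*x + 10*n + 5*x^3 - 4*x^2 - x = 40*n^3 + 148*n^2 + 128*n + 5*x^3 + x^2*(-69*n - 59) + x*(186*n^2 + 514*n + 88) + 20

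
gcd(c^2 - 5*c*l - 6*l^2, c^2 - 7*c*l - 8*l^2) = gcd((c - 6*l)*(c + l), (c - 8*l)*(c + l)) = c + l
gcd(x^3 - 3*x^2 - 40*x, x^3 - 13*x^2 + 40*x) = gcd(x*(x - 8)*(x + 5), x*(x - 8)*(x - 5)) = x^2 - 8*x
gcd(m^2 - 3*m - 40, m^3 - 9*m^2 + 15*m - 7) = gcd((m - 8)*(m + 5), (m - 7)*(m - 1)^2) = 1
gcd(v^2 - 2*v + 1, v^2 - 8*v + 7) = v - 1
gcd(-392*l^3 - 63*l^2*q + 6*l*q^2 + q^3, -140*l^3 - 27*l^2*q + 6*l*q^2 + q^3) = 7*l + q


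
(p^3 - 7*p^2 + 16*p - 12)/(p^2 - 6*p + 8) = (p^2 - 5*p + 6)/(p - 4)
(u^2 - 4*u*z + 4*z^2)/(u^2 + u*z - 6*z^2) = (u - 2*z)/(u + 3*z)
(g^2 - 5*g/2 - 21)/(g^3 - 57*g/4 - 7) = 2*(g - 6)/(2*g^2 - 7*g - 4)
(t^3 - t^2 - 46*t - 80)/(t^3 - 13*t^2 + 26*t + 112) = (t + 5)/(t - 7)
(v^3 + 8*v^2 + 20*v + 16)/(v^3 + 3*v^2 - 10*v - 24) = (v + 2)/(v - 3)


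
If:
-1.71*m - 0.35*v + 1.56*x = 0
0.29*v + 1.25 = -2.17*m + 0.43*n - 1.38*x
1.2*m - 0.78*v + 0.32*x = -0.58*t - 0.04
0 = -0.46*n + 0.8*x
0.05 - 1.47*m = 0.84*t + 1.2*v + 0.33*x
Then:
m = -0.43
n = -0.84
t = 1.05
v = -0.03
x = -0.48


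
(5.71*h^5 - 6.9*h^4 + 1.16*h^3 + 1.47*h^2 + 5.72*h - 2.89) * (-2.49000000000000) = -14.2179*h^5 + 17.181*h^4 - 2.8884*h^3 - 3.6603*h^2 - 14.2428*h + 7.1961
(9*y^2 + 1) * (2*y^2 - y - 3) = 18*y^4 - 9*y^3 - 25*y^2 - y - 3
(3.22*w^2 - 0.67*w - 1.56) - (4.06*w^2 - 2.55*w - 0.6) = -0.839999999999999*w^2 + 1.88*w - 0.96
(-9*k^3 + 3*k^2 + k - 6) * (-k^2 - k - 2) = 9*k^5 + 6*k^4 + 14*k^3 - k^2 + 4*k + 12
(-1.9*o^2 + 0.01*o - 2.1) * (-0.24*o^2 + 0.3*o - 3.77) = 0.456*o^4 - 0.5724*o^3 + 7.67*o^2 - 0.6677*o + 7.917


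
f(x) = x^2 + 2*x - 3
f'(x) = 2*x + 2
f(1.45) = 2.00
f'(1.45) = 4.90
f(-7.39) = 36.83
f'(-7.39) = -12.78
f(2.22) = 6.37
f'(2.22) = 6.44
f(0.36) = -2.15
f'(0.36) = 2.72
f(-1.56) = -3.69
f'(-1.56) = -1.12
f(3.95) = 20.50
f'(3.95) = 9.90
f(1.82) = 3.95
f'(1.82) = 5.64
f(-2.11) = -2.77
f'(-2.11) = -2.22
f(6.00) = 45.00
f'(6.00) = 14.00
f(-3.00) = 0.00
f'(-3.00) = -4.00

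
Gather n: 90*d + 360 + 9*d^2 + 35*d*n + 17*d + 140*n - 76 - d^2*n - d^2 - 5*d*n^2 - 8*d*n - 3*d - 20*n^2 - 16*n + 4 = 8*d^2 + 104*d + n^2*(-5*d - 20) + n*(-d^2 + 27*d + 124) + 288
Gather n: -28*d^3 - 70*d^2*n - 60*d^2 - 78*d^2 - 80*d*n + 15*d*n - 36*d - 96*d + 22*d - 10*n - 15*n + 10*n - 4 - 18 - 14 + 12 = -28*d^3 - 138*d^2 - 110*d + n*(-70*d^2 - 65*d - 15) - 24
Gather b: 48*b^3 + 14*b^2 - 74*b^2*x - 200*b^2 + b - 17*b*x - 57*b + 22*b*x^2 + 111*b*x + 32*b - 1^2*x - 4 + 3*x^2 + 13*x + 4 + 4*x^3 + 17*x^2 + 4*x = 48*b^3 + b^2*(-74*x - 186) + b*(22*x^2 + 94*x - 24) + 4*x^3 + 20*x^2 + 16*x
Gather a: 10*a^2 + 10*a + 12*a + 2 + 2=10*a^2 + 22*a + 4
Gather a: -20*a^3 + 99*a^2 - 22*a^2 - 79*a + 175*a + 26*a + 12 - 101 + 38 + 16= -20*a^3 + 77*a^2 + 122*a - 35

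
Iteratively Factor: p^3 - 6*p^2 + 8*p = (p)*(p^2 - 6*p + 8) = p*(p - 4)*(p - 2)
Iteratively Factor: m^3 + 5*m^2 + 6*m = (m + 3)*(m^2 + 2*m) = m*(m + 3)*(m + 2)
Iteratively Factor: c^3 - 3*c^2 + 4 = (c - 2)*(c^2 - c - 2) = (c - 2)*(c + 1)*(c - 2)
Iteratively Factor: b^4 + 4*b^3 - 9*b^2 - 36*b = (b - 3)*(b^3 + 7*b^2 + 12*b) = (b - 3)*(b + 4)*(b^2 + 3*b) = (b - 3)*(b + 3)*(b + 4)*(b)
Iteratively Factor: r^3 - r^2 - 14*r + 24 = (r - 2)*(r^2 + r - 12) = (r - 2)*(r + 4)*(r - 3)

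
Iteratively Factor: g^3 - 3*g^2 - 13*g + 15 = (g + 3)*(g^2 - 6*g + 5) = (g - 1)*(g + 3)*(g - 5)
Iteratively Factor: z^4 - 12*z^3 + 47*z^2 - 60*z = (z - 3)*(z^3 - 9*z^2 + 20*z) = (z - 4)*(z - 3)*(z^2 - 5*z) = z*(z - 4)*(z - 3)*(z - 5)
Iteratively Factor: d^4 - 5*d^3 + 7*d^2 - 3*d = (d - 1)*(d^3 - 4*d^2 + 3*d) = (d - 1)^2*(d^2 - 3*d) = (d - 3)*(d - 1)^2*(d)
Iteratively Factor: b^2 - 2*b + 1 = (b - 1)*(b - 1)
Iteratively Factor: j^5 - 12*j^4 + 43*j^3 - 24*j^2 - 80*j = (j - 5)*(j^4 - 7*j^3 + 8*j^2 + 16*j) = (j - 5)*(j - 4)*(j^3 - 3*j^2 - 4*j) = (j - 5)*(j - 4)^2*(j^2 + j) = j*(j - 5)*(j - 4)^2*(j + 1)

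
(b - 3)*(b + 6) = b^2 + 3*b - 18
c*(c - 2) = c^2 - 2*c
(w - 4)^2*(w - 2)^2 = w^4 - 12*w^3 + 52*w^2 - 96*w + 64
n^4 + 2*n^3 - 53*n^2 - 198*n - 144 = (n - 8)*(n + 1)*(n + 3)*(n + 6)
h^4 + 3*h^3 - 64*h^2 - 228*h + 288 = (h - 8)*(h - 1)*(h + 6)^2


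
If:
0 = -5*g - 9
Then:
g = -9/5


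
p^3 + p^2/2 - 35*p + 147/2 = (p - 7/2)*(p - 3)*(p + 7)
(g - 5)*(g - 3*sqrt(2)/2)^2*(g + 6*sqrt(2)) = g^4 - 5*g^3 + 3*sqrt(2)*g^3 - 63*g^2/2 - 15*sqrt(2)*g^2 + 27*sqrt(2)*g + 315*g/2 - 135*sqrt(2)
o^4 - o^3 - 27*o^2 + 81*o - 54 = (o - 3)^2*(o - 1)*(o + 6)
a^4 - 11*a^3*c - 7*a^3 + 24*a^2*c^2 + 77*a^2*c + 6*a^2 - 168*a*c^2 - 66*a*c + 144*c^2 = (a - 6)*(a - 1)*(a - 8*c)*(a - 3*c)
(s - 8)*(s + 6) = s^2 - 2*s - 48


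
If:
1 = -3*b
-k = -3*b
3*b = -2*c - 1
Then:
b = -1/3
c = 0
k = -1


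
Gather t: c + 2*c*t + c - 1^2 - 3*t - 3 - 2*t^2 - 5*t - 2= 2*c - 2*t^2 + t*(2*c - 8) - 6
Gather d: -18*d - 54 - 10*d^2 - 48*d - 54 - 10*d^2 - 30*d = -20*d^2 - 96*d - 108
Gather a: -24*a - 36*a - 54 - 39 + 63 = -60*a - 30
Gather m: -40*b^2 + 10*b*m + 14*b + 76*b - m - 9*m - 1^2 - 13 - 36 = -40*b^2 + 90*b + m*(10*b - 10) - 50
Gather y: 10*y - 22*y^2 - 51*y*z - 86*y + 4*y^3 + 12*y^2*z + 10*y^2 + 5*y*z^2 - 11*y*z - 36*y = 4*y^3 + y^2*(12*z - 12) + y*(5*z^2 - 62*z - 112)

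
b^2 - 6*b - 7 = (b - 7)*(b + 1)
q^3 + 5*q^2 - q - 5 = (q - 1)*(q + 1)*(q + 5)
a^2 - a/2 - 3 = (a - 2)*(a + 3/2)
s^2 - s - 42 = (s - 7)*(s + 6)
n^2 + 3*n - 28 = (n - 4)*(n + 7)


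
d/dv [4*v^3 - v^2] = 2*v*(6*v - 1)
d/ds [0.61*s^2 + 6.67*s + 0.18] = 1.22*s + 6.67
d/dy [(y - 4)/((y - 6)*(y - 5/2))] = 4*(-y^2 + 8*y - 19)/(4*y^4 - 68*y^3 + 409*y^2 - 1020*y + 900)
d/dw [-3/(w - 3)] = 3/(w - 3)^2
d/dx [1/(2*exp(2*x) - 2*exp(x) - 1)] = (2 - 4*exp(x))*exp(x)/(-2*exp(2*x) + 2*exp(x) + 1)^2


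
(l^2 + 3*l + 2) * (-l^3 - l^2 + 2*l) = -l^5 - 4*l^4 - 3*l^3 + 4*l^2 + 4*l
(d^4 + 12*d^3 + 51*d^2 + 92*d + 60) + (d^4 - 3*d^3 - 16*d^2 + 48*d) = 2*d^4 + 9*d^3 + 35*d^2 + 140*d + 60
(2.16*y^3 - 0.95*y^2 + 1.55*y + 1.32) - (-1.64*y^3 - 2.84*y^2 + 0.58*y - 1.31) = 3.8*y^3 + 1.89*y^2 + 0.97*y + 2.63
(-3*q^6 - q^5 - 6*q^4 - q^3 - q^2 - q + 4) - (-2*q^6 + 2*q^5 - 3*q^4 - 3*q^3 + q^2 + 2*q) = -q^6 - 3*q^5 - 3*q^4 + 2*q^3 - 2*q^2 - 3*q + 4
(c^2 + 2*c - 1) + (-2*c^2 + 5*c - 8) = -c^2 + 7*c - 9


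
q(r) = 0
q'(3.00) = 0.00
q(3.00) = 0.00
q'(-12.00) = 0.00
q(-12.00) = 0.00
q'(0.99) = 0.00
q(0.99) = 0.00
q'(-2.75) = 0.00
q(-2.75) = 0.00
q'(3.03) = 0.00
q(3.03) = 0.00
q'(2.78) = 0.00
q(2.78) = 0.00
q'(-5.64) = 0.00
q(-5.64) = 0.00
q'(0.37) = 0.00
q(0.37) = 0.00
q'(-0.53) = 0.00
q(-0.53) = 0.00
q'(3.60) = 0.00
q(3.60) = 0.00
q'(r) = 0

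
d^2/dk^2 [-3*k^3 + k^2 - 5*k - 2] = 2 - 18*k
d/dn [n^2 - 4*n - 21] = 2*n - 4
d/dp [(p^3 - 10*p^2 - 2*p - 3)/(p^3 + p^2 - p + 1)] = (11*p^4 + 2*p^3 + 24*p^2 - 14*p - 5)/(p^6 + 2*p^5 - p^4 + 3*p^2 - 2*p + 1)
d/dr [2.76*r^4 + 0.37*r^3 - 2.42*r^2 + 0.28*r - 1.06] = 11.04*r^3 + 1.11*r^2 - 4.84*r + 0.28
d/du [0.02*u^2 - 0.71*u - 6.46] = 0.04*u - 0.71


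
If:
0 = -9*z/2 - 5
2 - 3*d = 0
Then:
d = 2/3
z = -10/9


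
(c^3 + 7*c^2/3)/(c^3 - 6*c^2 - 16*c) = c*(3*c + 7)/(3*(c^2 - 6*c - 16))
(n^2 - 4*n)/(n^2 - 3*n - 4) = n/(n + 1)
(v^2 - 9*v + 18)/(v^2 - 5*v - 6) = (v - 3)/(v + 1)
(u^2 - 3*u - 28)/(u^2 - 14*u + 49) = (u + 4)/(u - 7)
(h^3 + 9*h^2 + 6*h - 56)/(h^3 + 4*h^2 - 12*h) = (h^2 + 11*h + 28)/(h*(h + 6))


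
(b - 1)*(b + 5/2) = b^2 + 3*b/2 - 5/2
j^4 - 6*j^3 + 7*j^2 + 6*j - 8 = (j - 4)*(j - 2)*(j - 1)*(j + 1)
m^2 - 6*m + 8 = (m - 4)*(m - 2)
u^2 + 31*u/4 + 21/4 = (u + 3/4)*(u + 7)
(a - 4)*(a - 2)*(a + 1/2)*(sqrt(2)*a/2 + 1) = sqrt(2)*a^4/2 - 11*sqrt(2)*a^3/4 + a^3 - 11*a^2/2 + 5*sqrt(2)*a^2/2 + 2*sqrt(2)*a + 5*a + 4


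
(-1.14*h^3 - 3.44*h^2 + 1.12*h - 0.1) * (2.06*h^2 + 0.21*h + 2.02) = -2.3484*h^5 - 7.3258*h^4 - 0.718*h^3 - 6.9196*h^2 + 2.2414*h - 0.202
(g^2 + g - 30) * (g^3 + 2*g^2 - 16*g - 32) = g^5 + 3*g^4 - 44*g^3 - 108*g^2 + 448*g + 960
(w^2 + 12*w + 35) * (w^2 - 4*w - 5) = w^4 + 8*w^3 - 18*w^2 - 200*w - 175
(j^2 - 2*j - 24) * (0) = 0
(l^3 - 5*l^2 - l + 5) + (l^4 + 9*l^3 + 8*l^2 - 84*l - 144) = l^4 + 10*l^3 + 3*l^2 - 85*l - 139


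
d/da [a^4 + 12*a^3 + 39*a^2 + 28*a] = 4*a^3 + 36*a^2 + 78*a + 28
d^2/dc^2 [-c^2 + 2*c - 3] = -2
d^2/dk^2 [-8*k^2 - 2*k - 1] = -16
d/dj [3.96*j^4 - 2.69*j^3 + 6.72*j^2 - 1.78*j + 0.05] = 15.84*j^3 - 8.07*j^2 + 13.44*j - 1.78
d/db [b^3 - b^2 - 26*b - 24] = 3*b^2 - 2*b - 26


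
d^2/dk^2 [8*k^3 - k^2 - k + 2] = 48*k - 2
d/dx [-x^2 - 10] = -2*x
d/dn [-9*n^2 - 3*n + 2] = -18*n - 3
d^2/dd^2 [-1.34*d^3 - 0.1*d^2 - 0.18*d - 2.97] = -8.04*d - 0.2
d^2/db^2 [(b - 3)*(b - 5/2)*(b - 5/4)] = 6*b - 27/2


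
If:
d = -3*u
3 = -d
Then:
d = -3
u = 1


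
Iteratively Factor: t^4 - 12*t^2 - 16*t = (t - 4)*(t^3 + 4*t^2 + 4*t) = (t - 4)*(t + 2)*(t^2 + 2*t) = t*(t - 4)*(t + 2)*(t + 2)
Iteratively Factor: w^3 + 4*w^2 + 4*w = (w + 2)*(w^2 + 2*w) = (w + 2)^2*(w)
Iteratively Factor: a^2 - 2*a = (a - 2)*(a)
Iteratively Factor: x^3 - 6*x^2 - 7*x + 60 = (x - 5)*(x^2 - x - 12) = (x - 5)*(x + 3)*(x - 4)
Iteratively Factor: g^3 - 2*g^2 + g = (g - 1)*(g^2 - g) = (g - 1)^2*(g)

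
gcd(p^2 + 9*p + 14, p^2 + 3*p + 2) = p + 2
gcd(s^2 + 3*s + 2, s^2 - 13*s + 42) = 1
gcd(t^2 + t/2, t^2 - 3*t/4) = t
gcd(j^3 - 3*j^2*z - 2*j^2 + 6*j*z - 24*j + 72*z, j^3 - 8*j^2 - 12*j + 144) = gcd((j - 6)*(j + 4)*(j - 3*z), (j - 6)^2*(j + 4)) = j^2 - 2*j - 24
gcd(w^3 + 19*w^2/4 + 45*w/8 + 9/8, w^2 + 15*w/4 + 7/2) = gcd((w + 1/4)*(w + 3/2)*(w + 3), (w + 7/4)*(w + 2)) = 1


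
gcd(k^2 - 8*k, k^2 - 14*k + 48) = k - 8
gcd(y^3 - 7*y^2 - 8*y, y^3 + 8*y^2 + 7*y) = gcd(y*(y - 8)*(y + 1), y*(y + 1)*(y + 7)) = y^2 + y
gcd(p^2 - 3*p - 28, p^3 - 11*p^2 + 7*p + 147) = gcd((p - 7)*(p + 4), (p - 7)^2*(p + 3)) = p - 7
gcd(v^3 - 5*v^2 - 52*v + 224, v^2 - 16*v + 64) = v - 8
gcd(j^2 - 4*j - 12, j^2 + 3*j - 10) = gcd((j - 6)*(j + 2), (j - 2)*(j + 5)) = 1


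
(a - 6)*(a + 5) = a^2 - a - 30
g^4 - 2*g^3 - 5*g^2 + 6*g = g*(g - 3)*(g - 1)*(g + 2)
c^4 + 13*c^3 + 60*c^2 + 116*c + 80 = (c + 2)^2*(c + 4)*(c + 5)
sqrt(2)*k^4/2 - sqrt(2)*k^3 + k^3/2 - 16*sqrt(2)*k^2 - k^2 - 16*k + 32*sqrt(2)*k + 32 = (k - 2)*(k - 4*sqrt(2))*(k + 4*sqrt(2))*(sqrt(2)*k/2 + 1/2)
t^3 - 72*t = t*(t - 6*sqrt(2))*(t + 6*sqrt(2))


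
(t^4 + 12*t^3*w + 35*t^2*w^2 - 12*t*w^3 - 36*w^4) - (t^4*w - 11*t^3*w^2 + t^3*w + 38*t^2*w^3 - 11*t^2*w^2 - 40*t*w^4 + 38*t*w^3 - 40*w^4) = -t^4*w + t^4 + 11*t^3*w^2 + 11*t^3*w - 38*t^2*w^3 + 46*t^2*w^2 + 40*t*w^4 - 50*t*w^3 + 4*w^4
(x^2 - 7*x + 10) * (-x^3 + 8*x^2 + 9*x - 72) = -x^5 + 15*x^4 - 57*x^3 - 55*x^2 + 594*x - 720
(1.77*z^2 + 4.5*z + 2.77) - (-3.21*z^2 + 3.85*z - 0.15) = 4.98*z^2 + 0.65*z + 2.92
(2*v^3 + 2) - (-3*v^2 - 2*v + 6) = 2*v^3 + 3*v^2 + 2*v - 4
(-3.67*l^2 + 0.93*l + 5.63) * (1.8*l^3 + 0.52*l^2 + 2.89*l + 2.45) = -6.606*l^5 - 0.2344*l^4 + 0.0112999999999985*l^3 - 3.3762*l^2 + 18.5492*l + 13.7935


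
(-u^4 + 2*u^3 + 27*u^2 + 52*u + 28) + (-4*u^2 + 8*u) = -u^4 + 2*u^3 + 23*u^2 + 60*u + 28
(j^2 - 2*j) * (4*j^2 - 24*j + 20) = 4*j^4 - 32*j^3 + 68*j^2 - 40*j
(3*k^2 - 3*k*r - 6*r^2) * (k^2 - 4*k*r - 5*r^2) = 3*k^4 - 15*k^3*r - 9*k^2*r^2 + 39*k*r^3 + 30*r^4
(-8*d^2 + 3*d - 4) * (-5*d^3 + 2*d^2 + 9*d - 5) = 40*d^5 - 31*d^4 - 46*d^3 + 59*d^2 - 51*d + 20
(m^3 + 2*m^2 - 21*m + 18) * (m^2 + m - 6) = m^5 + 3*m^4 - 25*m^3 - 15*m^2 + 144*m - 108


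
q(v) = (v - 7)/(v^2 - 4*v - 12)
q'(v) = (4 - 2*v)*(v - 7)/(v^2 - 4*v - 12)^2 + 1/(v^2 - 4*v - 12) = (v^2 - 4*v - 2*(v - 7)*(v - 2) - 12)/(-v^2 + 4*v + 12)^2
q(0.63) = 0.45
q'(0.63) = -0.16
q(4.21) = 0.25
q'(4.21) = 0.01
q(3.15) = 0.26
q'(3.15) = -0.03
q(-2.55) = -2.03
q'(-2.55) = -3.72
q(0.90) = 0.41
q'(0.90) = -0.13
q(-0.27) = 0.67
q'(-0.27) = -0.37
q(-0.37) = 0.71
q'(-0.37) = -0.42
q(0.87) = 0.42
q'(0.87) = -0.13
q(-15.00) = -0.08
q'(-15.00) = -0.00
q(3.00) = 0.27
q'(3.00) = -0.03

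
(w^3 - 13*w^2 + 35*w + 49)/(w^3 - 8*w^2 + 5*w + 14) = (w - 7)/(w - 2)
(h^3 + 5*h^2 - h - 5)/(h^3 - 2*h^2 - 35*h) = (h^2 - 1)/(h*(h - 7))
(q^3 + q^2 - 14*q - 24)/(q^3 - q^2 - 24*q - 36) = (q - 4)/(q - 6)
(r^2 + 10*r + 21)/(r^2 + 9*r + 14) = (r + 3)/(r + 2)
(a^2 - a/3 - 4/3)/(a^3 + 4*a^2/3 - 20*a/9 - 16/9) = 3*(a + 1)/(3*a^2 + 8*a + 4)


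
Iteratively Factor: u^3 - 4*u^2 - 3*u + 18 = (u + 2)*(u^2 - 6*u + 9) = (u - 3)*(u + 2)*(u - 3)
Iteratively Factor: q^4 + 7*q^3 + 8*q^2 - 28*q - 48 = (q + 4)*(q^3 + 3*q^2 - 4*q - 12) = (q - 2)*(q + 4)*(q^2 + 5*q + 6) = (q - 2)*(q + 3)*(q + 4)*(q + 2)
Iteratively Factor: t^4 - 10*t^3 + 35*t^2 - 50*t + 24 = (t - 3)*(t^3 - 7*t^2 + 14*t - 8) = (t - 3)*(t - 2)*(t^2 - 5*t + 4) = (t - 3)*(t - 2)*(t - 1)*(t - 4)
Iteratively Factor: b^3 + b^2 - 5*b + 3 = (b - 1)*(b^2 + 2*b - 3) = (b - 1)*(b + 3)*(b - 1)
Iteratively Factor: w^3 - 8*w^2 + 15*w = (w - 5)*(w^2 - 3*w) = (w - 5)*(w - 3)*(w)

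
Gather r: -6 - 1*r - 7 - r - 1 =-2*r - 14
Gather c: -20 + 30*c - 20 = 30*c - 40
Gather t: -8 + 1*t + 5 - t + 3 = 0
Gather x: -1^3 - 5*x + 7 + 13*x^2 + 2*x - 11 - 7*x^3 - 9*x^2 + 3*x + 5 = -7*x^3 + 4*x^2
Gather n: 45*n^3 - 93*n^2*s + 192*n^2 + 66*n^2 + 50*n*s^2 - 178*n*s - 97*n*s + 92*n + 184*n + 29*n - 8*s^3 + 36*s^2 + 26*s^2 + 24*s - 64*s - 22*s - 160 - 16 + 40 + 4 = 45*n^3 + n^2*(258 - 93*s) + n*(50*s^2 - 275*s + 305) - 8*s^3 + 62*s^2 - 62*s - 132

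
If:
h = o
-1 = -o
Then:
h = 1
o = 1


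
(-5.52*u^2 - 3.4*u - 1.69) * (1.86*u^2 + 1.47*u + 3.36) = -10.2672*u^4 - 14.4384*u^3 - 26.6886*u^2 - 13.9083*u - 5.6784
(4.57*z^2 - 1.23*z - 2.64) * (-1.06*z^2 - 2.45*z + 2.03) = -4.8442*z^4 - 9.8927*z^3 + 15.089*z^2 + 3.9711*z - 5.3592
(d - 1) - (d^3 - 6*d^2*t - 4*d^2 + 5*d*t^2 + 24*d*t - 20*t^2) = -d^3 + 6*d^2*t + 4*d^2 - 5*d*t^2 - 24*d*t + d + 20*t^2 - 1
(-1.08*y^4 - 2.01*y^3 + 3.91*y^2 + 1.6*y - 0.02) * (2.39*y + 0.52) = -2.5812*y^5 - 5.3655*y^4 + 8.2997*y^3 + 5.8572*y^2 + 0.7842*y - 0.0104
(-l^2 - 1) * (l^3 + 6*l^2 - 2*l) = -l^5 - 6*l^4 + l^3 - 6*l^2 + 2*l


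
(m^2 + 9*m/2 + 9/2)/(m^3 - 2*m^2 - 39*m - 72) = (m + 3/2)/(m^2 - 5*m - 24)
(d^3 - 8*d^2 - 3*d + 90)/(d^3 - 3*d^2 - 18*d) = (d - 5)/d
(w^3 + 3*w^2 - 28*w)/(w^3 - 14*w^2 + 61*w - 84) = w*(w + 7)/(w^2 - 10*w + 21)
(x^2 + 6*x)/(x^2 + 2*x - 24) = x/(x - 4)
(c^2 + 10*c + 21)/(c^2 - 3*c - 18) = (c + 7)/(c - 6)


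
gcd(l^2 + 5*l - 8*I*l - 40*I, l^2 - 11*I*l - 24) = l - 8*I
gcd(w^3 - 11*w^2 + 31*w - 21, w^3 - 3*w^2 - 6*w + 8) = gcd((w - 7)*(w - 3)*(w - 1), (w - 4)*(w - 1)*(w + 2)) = w - 1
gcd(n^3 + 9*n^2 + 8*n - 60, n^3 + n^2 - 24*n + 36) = n^2 + 4*n - 12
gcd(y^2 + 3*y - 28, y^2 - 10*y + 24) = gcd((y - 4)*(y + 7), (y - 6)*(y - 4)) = y - 4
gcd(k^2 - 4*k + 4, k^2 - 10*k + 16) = k - 2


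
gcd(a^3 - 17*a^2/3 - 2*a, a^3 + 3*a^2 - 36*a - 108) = a - 6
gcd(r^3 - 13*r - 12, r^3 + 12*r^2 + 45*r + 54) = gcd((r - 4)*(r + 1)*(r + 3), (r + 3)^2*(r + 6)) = r + 3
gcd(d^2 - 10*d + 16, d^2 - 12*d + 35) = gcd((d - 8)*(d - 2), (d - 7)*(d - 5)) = 1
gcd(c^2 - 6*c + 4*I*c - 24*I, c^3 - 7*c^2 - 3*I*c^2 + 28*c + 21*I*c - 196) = c + 4*I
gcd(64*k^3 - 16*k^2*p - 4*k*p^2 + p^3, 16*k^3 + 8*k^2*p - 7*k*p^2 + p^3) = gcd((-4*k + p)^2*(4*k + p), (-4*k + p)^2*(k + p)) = 16*k^2 - 8*k*p + p^2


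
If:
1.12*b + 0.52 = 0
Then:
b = -0.46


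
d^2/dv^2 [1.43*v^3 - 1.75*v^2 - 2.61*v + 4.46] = 8.58*v - 3.5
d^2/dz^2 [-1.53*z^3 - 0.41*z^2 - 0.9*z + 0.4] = -9.18*z - 0.82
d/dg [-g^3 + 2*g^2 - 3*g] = -3*g^2 + 4*g - 3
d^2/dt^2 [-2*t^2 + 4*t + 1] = -4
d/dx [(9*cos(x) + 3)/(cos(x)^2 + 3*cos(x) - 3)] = 3*(3*cos(x)^2 + 2*cos(x) + 12)*sin(x)/(cos(x)^2 + 3*cos(x) - 3)^2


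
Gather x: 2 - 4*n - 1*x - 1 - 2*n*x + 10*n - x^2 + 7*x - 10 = 6*n - x^2 + x*(6 - 2*n) - 9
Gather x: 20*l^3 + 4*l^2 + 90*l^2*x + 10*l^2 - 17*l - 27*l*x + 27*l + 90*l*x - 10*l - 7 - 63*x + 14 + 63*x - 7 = 20*l^3 + 14*l^2 + x*(90*l^2 + 63*l)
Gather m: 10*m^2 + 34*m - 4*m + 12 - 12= 10*m^2 + 30*m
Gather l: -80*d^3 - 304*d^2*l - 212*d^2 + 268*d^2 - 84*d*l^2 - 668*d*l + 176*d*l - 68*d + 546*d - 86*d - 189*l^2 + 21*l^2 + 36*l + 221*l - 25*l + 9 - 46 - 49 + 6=-80*d^3 + 56*d^2 + 392*d + l^2*(-84*d - 168) + l*(-304*d^2 - 492*d + 232) - 80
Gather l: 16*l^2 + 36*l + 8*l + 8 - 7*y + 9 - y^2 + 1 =16*l^2 + 44*l - y^2 - 7*y + 18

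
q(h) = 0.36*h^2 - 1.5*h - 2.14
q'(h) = 0.72*h - 1.5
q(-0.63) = -1.05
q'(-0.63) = -1.95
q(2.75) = -3.54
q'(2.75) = 0.48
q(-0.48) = -1.34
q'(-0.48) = -1.85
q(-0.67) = -0.97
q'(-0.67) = -1.98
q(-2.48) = 3.79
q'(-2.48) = -3.29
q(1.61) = -3.62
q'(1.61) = -0.34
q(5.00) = -0.64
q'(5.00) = 2.10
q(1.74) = -3.66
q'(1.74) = -0.25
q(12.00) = 31.70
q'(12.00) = 7.14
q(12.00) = 31.70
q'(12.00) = 7.14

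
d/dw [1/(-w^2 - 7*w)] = (2*w + 7)/(w^2*(w + 7)^2)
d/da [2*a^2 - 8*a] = 4*a - 8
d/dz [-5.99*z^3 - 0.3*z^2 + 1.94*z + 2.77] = -17.97*z^2 - 0.6*z + 1.94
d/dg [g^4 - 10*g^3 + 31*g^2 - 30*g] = 4*g^3 - 30*g^2 + 62*g - 30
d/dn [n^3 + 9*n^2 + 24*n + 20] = 3*n^2 + 18*n + 24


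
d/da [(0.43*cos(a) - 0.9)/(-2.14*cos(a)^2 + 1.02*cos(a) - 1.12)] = (-0.9202*cos(a)^2 + 3.852*cos(a) - 0.4364)*sin(a)/(4.5796*cos(a)^4 - 4.3656*cos(a)^3 + 5.834*cos(a)^2 - 2.2848*cos(a) + 1.2544)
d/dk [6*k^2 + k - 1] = 12*k + 1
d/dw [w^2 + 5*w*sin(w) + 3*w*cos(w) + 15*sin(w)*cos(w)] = -3*w*sin(w) + 5*w*cos(w) + 2*w + 5*sin(w) + 3*cos(w) + 15*cos(2*w)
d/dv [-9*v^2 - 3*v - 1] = -18*v - 3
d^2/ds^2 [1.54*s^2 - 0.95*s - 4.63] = 3.08000000000000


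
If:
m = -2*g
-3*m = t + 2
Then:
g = t/6 + 1/3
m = -t/3 - 2/3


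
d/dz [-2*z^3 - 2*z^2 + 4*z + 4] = -6*z^2 - 4*z + 4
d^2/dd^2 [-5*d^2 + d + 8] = -10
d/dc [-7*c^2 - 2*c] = -14*c - 2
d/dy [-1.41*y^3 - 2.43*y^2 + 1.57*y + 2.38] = -4.23*y^2 - 4.86*y + 1.57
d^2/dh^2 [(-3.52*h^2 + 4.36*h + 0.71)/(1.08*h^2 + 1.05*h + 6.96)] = (18.154368*h^3 + 163.72368*h^2 - 191.808648*h - 413.86293)/(1.259712*h^6 + 3.67416*h^5 + 27.926532*h^4 + 48.513465*h^3 + 179.970984*h^2 + 152.59104*h + 337.153536)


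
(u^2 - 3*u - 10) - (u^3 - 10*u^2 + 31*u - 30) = -u^3 + 11*u^2 - 34*u + 20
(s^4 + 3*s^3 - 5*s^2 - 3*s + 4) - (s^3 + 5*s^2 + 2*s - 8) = s^4 + 2*s^3 - 10*s^2 - 5*s + 12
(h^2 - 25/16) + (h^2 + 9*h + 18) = 2*h^2 + 9*h + 263/16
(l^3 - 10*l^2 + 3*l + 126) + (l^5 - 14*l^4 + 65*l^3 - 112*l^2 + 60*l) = l^5 - 14*l^4 + 66*l^3 - 122*l^2 + 63*l + 126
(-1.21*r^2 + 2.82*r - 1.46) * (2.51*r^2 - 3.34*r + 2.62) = -3.0371*r^4 + 11.1196*r^3 - 16.2536*r^2 + 12.2648*r - 3.8252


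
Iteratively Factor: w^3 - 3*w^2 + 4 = (w - 2)*(w^2 - w - 2) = (w - 2)^2*(w + 1)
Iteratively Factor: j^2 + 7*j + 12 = (j + 3)*(j + 4)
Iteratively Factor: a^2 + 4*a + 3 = (a + 1)*(a + 3)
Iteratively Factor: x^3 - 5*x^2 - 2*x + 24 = (x - 4)*(x^2 - x - 6) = (x - 4)*(x - 3)*(x + 2)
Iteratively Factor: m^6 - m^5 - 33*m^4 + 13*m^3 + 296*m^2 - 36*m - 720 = (m - 5)*(m^5 + 4*m^4 - 13*m^3 - 52*m^2 + 36*m + 144) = (m - 5)*(m - 3)*(m^4 + 7*m^3 + 8*m^2 - 28*m - 48) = (m - 5)*(m - 3)*(m - 2)*(m^3 + 9*m^2 + 26*m + 24) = (m - 5)*(m - 3)*(m - 2)*(m + 4)*(m^2 + 5*m + 6) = (m - 5)*(m - 3)*(m - 2)*(m + 2)*(m + 4)*(m + 3)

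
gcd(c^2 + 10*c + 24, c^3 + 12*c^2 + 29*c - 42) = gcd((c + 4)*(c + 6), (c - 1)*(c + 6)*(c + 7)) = c + 6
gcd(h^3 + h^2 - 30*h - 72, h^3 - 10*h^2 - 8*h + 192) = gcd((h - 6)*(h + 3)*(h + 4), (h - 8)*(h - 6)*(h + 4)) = h^2 - 2*h - 24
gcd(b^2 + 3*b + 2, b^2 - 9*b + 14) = 1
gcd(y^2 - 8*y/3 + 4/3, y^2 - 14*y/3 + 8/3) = y - 2/3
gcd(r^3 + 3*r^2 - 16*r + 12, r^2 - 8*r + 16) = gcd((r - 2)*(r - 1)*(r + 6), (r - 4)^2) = 1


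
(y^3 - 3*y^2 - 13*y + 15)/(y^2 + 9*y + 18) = (y^2 - 6*y + 5)/(y + 6)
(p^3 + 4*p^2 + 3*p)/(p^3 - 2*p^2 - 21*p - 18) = p/(p - 6)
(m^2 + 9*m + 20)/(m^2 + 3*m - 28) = (m^2 + 9*m + 20)/(m^2 + 3*m - 28)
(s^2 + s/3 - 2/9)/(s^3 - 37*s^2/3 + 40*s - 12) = (s + 2/3)/(s^2 - 12*s + 36)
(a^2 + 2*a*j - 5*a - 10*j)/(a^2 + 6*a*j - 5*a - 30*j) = (a + 2*j)/(a + 6*j)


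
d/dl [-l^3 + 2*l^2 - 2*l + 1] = -3*l^2 + 4*l - 2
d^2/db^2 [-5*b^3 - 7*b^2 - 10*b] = -30*b - 14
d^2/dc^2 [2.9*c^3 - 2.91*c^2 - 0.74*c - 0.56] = 17.4*c - 5.82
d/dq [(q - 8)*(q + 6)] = 2*q - 2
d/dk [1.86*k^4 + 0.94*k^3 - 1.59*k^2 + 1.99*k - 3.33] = 7.44*k^3 + 2.82*k^2 - 3.18*k + 1.99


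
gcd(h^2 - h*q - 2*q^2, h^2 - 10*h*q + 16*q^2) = -h + 2*q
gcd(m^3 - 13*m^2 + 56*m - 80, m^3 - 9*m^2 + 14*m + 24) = m - 4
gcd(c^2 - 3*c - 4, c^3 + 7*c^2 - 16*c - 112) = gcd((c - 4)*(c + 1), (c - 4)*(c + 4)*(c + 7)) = c - 4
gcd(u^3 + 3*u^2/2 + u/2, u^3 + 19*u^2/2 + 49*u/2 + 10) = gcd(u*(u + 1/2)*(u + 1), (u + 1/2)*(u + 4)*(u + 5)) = u + 1/2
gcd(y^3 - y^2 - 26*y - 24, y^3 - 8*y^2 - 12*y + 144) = y^2 - 2*y - 24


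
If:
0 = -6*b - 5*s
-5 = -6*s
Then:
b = -25/36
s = 5/6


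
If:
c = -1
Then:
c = -1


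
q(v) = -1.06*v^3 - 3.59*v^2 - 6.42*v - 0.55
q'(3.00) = -56.58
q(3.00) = -80.74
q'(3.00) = -56.58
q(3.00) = -80.74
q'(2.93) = -54.76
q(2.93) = -76.84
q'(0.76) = -13.71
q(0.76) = -7.97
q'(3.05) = -57.90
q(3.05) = -83.60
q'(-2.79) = -11.14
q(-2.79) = 12.44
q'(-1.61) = -3.10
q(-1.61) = 4.90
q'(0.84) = -14.70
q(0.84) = -9.10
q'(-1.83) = -3.93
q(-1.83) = 5.67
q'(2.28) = -39.32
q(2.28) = -46.41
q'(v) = -3.18*v^2 - 7.18*v - 6.42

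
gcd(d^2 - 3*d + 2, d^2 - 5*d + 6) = d - 2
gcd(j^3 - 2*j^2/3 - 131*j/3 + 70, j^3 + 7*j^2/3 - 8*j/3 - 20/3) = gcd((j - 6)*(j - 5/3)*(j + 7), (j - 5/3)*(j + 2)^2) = j - 5/3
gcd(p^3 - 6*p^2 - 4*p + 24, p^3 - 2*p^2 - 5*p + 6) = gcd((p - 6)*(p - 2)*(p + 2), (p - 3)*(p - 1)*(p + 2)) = p + 2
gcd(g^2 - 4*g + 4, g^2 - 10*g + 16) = g - 2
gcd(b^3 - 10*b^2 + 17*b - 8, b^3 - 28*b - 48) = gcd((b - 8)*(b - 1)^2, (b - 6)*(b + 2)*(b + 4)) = 1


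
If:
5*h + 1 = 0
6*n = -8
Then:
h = -1/5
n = -4/3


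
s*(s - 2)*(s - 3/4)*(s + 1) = s^4 - 7*s^3/4 - 5*s^2/4 + 3*s/2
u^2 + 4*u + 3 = (u + 1)*(u + 3)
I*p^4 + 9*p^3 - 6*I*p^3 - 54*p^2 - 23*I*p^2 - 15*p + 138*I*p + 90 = (p - 6)*(p - 5*I)*(p - 3*I)*(I*p + 1)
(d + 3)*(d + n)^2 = d^3 + 2*d^2*n + 3*d^2 + d*n^2 + 6*d*n + 3*n^2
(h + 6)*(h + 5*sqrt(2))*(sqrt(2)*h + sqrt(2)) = sqrt(2)*h^3 + 7*sqrt(2)*h^2 + 10*h^2 + 6*sqrt(2)*h + 70*h + 60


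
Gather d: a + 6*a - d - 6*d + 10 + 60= 7*a - 7*d + 70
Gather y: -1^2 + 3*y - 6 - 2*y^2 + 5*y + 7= -2*y^2 + 8*y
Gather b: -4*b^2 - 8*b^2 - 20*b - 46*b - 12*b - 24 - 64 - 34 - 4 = -12*b^2 - 78*b - 126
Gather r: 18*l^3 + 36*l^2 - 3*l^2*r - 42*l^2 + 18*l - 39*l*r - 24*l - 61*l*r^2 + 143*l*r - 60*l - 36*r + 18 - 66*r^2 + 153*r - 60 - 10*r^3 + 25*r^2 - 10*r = 18*l^3 - 6*l^2 - 66*l - 10*r^3 + r^2*(-61*l - 41) + r*(-3*l^2 + 104*l + 107) - 42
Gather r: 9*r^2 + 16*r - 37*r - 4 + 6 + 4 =9*r^2 - 21*r + 6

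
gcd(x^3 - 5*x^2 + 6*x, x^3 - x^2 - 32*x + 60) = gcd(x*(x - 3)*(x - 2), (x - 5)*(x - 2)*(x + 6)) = x - 2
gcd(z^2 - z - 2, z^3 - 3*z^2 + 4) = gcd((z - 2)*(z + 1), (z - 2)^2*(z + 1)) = z^2 - z - 2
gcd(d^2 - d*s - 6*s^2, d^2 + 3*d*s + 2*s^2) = d + 2*s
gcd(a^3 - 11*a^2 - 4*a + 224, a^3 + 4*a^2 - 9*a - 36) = a + 4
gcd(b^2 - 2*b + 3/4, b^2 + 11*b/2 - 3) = b - 1/2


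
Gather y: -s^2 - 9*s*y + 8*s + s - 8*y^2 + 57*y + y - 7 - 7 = -s^2 + 9*s - 8*y^2 + y*(58 - 9*s) - 14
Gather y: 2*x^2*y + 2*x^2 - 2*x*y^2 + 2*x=2*x^2*y + 2*x^2 - 2*x*y^2 + 2*x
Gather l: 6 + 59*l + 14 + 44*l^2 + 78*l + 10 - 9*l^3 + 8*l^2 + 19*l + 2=-9*l^3 + 52*l^2 + 156*l + 32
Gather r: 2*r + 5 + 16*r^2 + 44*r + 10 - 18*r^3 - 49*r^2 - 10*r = -18*r^3 - 33*r^2 + 36*r + 15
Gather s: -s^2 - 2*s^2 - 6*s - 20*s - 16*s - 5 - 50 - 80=-3*s^2 - 42*s - 135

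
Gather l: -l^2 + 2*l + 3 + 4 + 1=-l^2 + 2*l + 8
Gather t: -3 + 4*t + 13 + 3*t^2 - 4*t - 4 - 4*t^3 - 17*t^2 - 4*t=-4*t^3 - 14*t^2 - 4*t + 6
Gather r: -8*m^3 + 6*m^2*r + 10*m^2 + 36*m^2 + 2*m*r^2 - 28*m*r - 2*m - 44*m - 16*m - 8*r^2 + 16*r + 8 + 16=-8*m^3 + 46*m^2 - 62*m + r^2*(2*m - 8) + r*(6*m^2 - 28*m + 16) + 24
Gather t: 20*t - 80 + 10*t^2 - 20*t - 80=10*t^2 - 160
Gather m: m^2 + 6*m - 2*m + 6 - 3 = m^2 + 4*m + 3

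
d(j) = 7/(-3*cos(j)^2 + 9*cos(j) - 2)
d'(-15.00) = -0.55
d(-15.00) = -0.66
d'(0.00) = 0.00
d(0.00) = 1.75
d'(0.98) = 7.59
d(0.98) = 3.36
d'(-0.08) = -0.11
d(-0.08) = 1.75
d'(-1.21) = -69.85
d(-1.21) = 8.71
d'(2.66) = 0.31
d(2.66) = -0.57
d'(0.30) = 0.45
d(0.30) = 1.81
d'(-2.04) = -1.64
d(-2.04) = -1.05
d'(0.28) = 0.42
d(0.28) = 1.80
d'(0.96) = 6.74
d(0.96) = 3.22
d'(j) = 7*(-6*sin(j)*cos(j) + 9*sin(j))/(-3*cos(j)^2 + 9*cos(j) - 2)^2 = 21*(3 - 2*cos(j))*sin(j)/(3*cos(j)^2 - 9*cos(j) + 2)^2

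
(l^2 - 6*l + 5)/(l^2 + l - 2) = (l - 5)/(l + 2)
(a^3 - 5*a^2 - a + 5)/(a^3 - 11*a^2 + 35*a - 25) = (a + 1)/(a - 5)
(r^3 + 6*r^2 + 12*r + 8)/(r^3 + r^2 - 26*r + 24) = (r^3 + 6*r^2 + 12*r + 8)/(r^3 + r^2 - 26*r + 24)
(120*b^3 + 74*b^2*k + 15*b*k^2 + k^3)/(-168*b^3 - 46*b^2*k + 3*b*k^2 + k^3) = (-5*b - k)/(7*b - k)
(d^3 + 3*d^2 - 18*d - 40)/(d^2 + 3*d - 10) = (d^2 - 2*d - 8)/(d - 2)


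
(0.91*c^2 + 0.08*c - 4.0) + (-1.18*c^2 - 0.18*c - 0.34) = -0.27*c^2 - 0.1*c - 4.34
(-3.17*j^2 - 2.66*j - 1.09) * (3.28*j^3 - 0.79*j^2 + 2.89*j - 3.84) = -10.3976*j^5 - 6.2205*j^4 - 10.6351*j^3 + 5.3465*j^2 + 7.0643*j + 4.1856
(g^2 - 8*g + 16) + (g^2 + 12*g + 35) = 2*g^2 + 4*g + 51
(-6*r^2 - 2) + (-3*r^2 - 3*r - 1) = -9*r^2 - 3*r - 3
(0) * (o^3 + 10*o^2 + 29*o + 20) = 0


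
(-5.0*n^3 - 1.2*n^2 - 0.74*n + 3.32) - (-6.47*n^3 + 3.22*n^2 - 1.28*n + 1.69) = 1.47*n^3 - 4.42*n^2 + 0.54*n + 1.63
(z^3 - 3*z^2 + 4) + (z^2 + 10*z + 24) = z^3 - 2*z^2 + 10*z + 28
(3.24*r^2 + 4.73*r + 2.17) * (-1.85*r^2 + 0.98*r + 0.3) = -5.994*r^4 - 5.5753*r^3 + 1.5929*r^2 + 3.5456*r + 0.651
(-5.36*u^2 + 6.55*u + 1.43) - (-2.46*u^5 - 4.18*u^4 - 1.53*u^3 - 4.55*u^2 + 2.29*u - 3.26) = 2.46*u^5 + 4.18*u^4 + 1.53*u^3 - 0.81*u^2 + 4.26*u + 4.69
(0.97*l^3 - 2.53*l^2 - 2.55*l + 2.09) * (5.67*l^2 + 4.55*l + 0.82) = 5.4999*l^5 - 9.9316*l^4 - 25.1746*l^3 - 1.8268*l^2 + 7.4185*l + 1.7138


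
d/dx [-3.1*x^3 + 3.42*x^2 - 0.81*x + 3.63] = -9.3*x^2 + 6.84*x - 0.81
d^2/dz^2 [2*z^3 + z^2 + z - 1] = 12*z + 2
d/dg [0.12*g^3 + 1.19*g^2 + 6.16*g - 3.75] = 0.36*g^2 + 2.38*g + 6.16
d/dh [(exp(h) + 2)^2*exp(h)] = (exp(h) + 2)*(3*exp(h) + 2)*exp(h)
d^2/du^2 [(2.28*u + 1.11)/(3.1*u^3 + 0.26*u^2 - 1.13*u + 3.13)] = (131.4648*u^5 + 139.03128*u^4 + 30.596496*u^3 - 288.353844*u^2 - 77.711472*u + 17.156346)/(29.791*u^9 + 7.4958*u^8 - 31.94922*u^7 + 84.790796*u^6 + 26.782686*u^5 - 64.155594*u^4 + 84.150709*u^3 + 19.631673*u^2 - 33.211491*u + 30.664297)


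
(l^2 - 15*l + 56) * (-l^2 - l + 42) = -l^4 + 14*l^3 + l^2 - 686*l + 2352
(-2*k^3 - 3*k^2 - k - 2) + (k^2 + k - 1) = -2*k^3 - 2*k^2 - 3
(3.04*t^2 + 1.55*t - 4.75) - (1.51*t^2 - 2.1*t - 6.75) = 1.53*t^2 + 3.65*t + 2.0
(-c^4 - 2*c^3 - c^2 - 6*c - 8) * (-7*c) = 7*c^5 + 14*c^4 + 7*c^3 + 42*c^2 + 56*c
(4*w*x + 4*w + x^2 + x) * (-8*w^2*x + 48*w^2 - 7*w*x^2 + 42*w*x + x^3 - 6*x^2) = -32*w^3*x^2 + 160*w^3*x + 192*w^3 - 36*w^2*x^3 + 180*w^2*x^2 + 216*w^2*x - 3*w*x^4 + 15*w*x^3 + 18*w*x^2 + x^5 - 5*x^4 - 6*x^3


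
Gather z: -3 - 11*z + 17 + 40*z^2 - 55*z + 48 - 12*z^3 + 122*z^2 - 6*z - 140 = -12*z^3 + 162*z^2 - 72*z - 78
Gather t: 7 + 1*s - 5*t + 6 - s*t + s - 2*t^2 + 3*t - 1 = 2*s - 2*t^2 + t*(-s - 2) + 12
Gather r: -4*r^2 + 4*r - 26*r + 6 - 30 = -4*r^2 - 22*r - 24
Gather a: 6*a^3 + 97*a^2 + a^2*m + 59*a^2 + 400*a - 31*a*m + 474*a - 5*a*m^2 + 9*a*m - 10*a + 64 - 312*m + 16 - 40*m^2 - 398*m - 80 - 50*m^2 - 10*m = 6*a^3 + a^2*(m + 156) + a*(-5*m^2 - 22*m + 864) - 90*m^2 - 720*m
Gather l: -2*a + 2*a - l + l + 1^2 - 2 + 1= 0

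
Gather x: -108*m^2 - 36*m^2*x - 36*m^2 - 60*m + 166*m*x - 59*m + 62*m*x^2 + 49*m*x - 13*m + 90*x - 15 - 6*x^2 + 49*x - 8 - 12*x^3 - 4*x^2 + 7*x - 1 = -144*m^2 - 132*m - 12*x^3 + x^2*(62*m - 10) + x*(-36*m^2 + 215*m + 146) - 24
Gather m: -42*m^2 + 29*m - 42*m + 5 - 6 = -42*m^2 - 13*m - 1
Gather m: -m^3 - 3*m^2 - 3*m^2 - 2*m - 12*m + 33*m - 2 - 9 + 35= -m^3 - 6*m^2 + 19*m + 24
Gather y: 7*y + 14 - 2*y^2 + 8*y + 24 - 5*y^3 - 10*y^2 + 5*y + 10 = -5*y^3 - 12*y^2 + 20*y + 48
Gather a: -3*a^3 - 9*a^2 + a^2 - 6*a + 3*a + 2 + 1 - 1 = -3*a^3 - 8*a^2 - 3*a + 2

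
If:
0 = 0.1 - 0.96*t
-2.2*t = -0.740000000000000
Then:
No Solution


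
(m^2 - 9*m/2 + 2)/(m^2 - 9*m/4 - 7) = 2*(2*m - 1)/(4*m + 7)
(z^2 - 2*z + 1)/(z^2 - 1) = (z - 1)/(z + 1)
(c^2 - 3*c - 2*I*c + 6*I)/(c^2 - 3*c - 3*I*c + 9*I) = (c - 2*I)/(c - 3*I)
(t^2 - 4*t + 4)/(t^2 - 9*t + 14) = (t - 2)/(t - 7)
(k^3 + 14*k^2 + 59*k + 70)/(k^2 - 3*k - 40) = (k^2 + 9*k + 14)/(k - 8)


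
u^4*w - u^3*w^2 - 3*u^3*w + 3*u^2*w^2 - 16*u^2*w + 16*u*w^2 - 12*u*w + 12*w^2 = (u - 6)*(u + 2)*(u - w)*(u*w + w)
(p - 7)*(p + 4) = p^2 - 3*p - 28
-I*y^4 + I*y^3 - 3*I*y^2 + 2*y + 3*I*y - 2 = (y - 2*I)*(y + I)^2*(-I*y + I)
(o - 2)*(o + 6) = o^2 + 4*o - 12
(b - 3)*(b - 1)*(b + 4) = b^3 - 13*b + 12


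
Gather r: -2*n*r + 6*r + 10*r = r*(16 - 2*n)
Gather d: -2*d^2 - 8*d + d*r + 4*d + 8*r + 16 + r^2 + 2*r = -2*d^2 + d*(r - 4) + r^2 + 10*r + 16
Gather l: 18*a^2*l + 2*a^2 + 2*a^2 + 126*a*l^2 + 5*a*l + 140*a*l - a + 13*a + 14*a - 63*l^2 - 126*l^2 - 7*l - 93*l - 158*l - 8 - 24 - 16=4*a^2 + 26*a + l^2*(126*a - 189) + l*(18*a^2 + 145*a - 258) - 48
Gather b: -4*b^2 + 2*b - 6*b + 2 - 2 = -4*b^2 - 4*b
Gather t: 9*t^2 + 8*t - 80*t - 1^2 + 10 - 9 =9*t^2 - 72*t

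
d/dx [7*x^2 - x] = 14*x - 1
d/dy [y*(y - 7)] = 2*y - 7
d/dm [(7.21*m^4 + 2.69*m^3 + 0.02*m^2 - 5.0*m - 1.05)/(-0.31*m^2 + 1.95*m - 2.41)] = (-4.4702*m^5 + 41.3446*m^4 - 59.0134*m^3 - 20.9597*m^2 - 0.747399999999999*m + 14.0975)/(0.0961*m^4 - 1.209*m^3 + 5.2967*m^2 - 9.399*m + 5.8081)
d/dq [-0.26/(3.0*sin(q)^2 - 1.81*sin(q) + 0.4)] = (1.56*sin(q) - 0.4706)*cos(q)/(3.0*sin(q)^2 - 1.81*sin(q) + 0.4)^2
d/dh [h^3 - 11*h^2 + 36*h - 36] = 3*h^2 - 22*h + 36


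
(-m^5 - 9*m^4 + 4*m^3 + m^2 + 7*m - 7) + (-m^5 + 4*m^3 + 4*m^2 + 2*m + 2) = -2*m^5 - 9*m^4 + 8*m^3 + 5*m^2 + 9*m - 5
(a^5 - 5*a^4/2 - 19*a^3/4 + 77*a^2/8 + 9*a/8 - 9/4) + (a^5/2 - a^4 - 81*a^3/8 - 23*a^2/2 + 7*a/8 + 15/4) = 3*a^5/2 - 7*a^4/2 - 119*a^3/8 - 15*a^2/8 + 2*a + 3/2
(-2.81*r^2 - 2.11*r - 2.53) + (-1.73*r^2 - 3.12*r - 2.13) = -4.54*r^2 - 5.23*r - 4.66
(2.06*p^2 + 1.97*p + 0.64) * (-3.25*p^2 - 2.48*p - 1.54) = -6.695*p^4 - 11.5113*p^3 - 10.138*p^2 - 4.621*p - 0.9856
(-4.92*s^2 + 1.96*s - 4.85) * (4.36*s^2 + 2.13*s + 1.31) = -21.4512*s^4 - 1.934*s^3 - 23.4164*s^2 - 7.7629*s - 6.3535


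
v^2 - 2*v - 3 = (v - 3)*(v + 1)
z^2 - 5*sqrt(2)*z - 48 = (z - 8*sqrt(2))*(z + 3*sqrt(2))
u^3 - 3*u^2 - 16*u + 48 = (u - 4)*(u - 3)*(u + 4)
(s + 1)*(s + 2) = s^2 + 3*s + 2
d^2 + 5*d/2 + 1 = (d + 1/2)*(d + 2)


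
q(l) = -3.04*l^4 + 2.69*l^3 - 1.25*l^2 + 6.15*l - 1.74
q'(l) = -12.16*l^3 + 8.07*l^2 - 2.5*l + 6.15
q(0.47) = 1.01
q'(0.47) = 5.50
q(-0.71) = -8.47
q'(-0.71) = 16.35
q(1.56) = -2.98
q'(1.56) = -24.28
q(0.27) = -0.13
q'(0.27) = 5.82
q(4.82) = -1340.73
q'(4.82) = -1180.09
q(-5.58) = -3489.55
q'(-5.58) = 2384.06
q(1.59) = -3.74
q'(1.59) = -26.30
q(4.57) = -1068.98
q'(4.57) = -997.33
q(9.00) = -18032.07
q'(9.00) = -8227.32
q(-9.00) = -22064.79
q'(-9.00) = 9546.96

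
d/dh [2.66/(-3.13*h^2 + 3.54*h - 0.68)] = (16.6516*h - 9.4164)/(3.13*h^2 - 3.54*h + 0.68)^2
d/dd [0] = 0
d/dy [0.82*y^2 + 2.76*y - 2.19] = 1.64*y + 2.76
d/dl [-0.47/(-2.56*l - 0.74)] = -1.2032/(2.56*l + 0.74)^2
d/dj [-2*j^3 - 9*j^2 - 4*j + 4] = -6*j^2 - 18*j - 4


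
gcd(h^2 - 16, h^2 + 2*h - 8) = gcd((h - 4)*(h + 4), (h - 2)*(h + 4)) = h + 4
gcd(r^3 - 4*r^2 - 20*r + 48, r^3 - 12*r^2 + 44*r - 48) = r^2 - 8*r + 12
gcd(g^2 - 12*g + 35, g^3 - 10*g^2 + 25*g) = g - 5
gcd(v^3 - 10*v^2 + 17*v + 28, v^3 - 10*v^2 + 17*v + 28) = v^3 - 10*v^2 + 17*v + 28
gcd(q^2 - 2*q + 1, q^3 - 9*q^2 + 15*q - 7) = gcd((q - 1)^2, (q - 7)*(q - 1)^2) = q^2 - 2*q + 1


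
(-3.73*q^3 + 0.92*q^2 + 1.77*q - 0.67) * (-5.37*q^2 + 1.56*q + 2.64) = 20.0301*q^5 - 10.7592*q^4 - 17.9169*q^3 + 8.7879*q^2 + 3.6276*q - 1.7688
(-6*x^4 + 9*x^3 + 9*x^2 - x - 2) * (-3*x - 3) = 18*x^5 - 9*x^4 - 54*x^3 - 24*x^2 + 9*x + 6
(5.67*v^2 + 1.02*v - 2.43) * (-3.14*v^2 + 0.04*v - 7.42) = -17.8038*v^4 - 2.976*v^3 - 34.4004*v^2 - 7.6656*v + 18.0306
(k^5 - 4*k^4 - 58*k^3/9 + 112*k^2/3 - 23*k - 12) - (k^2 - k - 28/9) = k^5 - 4*k^4 - 58*k^3/9 + 109*k^2/3 - 22*k - 80/9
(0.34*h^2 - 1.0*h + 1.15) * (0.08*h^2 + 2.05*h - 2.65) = 0.0272*h^4 + 0.617*h^3 - 2.859*h^2 + 5.0075*h - 3.0475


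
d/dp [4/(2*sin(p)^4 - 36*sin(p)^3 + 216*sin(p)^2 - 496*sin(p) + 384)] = 4*(23*sin(p) + 2*cos(p)^2 - 64)*cos(p)/((sin(p) - 8)^2*(sin(p) - 6)^2*(sin(p) - 2)^3)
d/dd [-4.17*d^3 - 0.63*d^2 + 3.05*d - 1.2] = -12.51*d^2 - 1.26*d + 3.05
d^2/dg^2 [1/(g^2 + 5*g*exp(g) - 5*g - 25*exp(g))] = ((-5*g*exp(g) + 15*exp(g) - 2)*(g^2 + 5*g*exp(g) - 5*g - 25*exp(g)) + 2*(5*g*exp(g) + 2*g - 20*exp(g) - 5)^2)/(g^2 + 5*g*exp(g) - 5*g - 25*exp(g))^3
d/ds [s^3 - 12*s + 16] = 3*s^2 - 12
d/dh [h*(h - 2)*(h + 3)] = 3*h^2 + 2*h - 6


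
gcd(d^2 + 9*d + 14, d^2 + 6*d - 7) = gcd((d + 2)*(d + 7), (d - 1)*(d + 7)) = d + 7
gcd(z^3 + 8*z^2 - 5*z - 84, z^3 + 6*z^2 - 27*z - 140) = z^2 + 11*z + 28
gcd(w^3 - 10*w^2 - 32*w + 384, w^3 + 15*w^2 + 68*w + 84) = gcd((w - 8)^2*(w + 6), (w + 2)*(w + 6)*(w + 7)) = w + 6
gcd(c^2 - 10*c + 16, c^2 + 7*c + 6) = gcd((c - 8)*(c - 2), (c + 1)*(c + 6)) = 1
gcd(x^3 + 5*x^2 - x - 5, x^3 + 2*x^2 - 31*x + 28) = x - 1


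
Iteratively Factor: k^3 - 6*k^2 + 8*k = (k - 2)*(k^2 - 4*k) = k*(k - 2)*(k - 4)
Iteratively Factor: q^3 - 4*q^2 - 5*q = (q)*(q^2 - 4*q - 5) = q*(q + 1)*(q - 5)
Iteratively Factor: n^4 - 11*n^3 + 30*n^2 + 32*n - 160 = (n - 4)*(n^3 - 7*n^2 + 2*n + 40) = (n - 4)^2*(n^2 - 3*n - 10) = (n - 4)^2*(n + 2)*(n - 5)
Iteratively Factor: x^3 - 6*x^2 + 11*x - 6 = (x - 1)*(x^2 - 5*x + 6) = (x - 3)*(x - 1)*(x - 2)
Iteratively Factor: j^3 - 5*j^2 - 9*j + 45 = (j + 3)*(j^2 - 8*j + 15) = (j - 3)*(j + 3)*(j - 5)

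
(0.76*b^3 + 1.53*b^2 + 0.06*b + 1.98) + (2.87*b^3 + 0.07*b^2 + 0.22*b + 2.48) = 3.63*b^3 + 1.6*b^2 + 0.28*b + 4.46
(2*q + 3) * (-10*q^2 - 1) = -20*q^3 - 30*q^2 - 2*q - 3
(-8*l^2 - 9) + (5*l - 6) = -8*l^2 + 5*l - 15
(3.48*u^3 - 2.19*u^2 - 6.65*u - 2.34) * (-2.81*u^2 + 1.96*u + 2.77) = -9.7788*u^5 + 12.9747*u^4 + 24.0337*u^3 - 12.5249*u^2 - 23.0069*u - 6.4818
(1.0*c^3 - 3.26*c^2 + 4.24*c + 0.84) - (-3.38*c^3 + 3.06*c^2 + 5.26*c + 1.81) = 4.38*c^3 - 6.32*c^2 - 1.02*c - 0.97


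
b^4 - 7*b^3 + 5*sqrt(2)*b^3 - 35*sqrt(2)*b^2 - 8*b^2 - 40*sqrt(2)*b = b*(b - 8)*(b + 1)*(b + 5*sqrt(2))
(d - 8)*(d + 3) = d^2 - 5*d - 24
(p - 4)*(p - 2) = p^2 - 6*p + 8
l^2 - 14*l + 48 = (l - 8)*(l - 6)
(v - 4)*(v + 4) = v^2 - 16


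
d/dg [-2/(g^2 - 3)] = 4*g/(g^2 - 3)^2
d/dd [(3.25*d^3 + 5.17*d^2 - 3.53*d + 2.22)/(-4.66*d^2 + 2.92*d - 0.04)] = (-15.145*d^4 + 18.98*d^3 - 1.74339999999999*d^2 + 20.2768*d - 6.3412)/(21.7156*d^4 - 27.2144*d^3 + 8.8992*d^2 - 0.2336*d + 0.0016)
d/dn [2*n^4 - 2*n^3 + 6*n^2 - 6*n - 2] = 8*n^3 - 6*n^2 + 12*n - 6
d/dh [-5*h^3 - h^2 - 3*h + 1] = -15*h^2 - 2*h - 3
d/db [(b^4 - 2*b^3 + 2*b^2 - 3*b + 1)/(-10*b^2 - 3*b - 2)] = (-20*b^5 + 11*b^4 + 4*b^3 - 24*b^2 + 12*b + 9)/(100*b^4 + 60*b^3 + 49*b^2 + 12*b + 4)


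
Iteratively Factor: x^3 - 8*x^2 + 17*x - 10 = (x - 1)*(x^2 - 7*x + 10) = (x - 2)*(x - 1)*(x - 5)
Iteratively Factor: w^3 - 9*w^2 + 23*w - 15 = (w - 5)*(w^2 - 4*w + 3) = (w - 5)*(w - 1)*(w - 3)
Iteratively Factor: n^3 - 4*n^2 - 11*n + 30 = (n - 5)*(n^2 + n - 6) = (n - 5)*(n + 3)*(n - 2)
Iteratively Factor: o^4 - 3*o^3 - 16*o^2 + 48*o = (o - 3)*(o^3 - 16*o) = (o - 3)*(o + 4)*(o^2 - 4*o) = o*(o - 3)*(o + 4)*(o - 4)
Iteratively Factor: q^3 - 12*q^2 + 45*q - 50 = (q - 2)*(q^2 - 10*q + 25) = (q - 5)*(q - 2)*(q - 5)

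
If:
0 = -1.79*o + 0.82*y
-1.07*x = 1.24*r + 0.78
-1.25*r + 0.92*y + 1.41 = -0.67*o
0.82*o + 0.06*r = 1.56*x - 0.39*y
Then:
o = -0.57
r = -0.10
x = -0.62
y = -1.25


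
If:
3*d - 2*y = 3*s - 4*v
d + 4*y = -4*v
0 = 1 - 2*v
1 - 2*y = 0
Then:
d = -4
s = -11/3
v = 1/2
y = 1/2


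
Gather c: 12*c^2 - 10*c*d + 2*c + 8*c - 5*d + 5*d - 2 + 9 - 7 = 12*c^2 + c*(10 - 10*d)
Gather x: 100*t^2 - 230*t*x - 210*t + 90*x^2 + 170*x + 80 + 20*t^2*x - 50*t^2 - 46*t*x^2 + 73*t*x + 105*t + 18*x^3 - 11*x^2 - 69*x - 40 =50*t^2 - 105*t + 18*x^3 + x^2*(79 - 46*t) + x*(20*t^2 - 157*t + 101) + 40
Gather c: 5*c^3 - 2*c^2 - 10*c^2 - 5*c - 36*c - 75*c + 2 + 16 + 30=5*c^3 - 12*c^2 - 116*c + 48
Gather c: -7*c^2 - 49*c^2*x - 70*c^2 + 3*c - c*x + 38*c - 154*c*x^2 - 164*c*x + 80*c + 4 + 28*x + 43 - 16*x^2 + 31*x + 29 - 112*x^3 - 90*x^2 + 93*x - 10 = c^2*(-49*x - 77) + c*(-154*x^2 - 165*x + 121) - 112*x^3 - 106*x^2 + 152*x + 66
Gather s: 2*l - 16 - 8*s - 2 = 2*l - 8*s - 18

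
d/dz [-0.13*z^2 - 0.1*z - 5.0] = -0.26*z - 0.1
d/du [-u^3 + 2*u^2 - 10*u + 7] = -3*u^2 + 4*u - 10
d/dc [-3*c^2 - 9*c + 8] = -6*c - 9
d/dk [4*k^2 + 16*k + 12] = 8*k + 16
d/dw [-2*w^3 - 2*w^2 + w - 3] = -6*w^2 - 4*w + 1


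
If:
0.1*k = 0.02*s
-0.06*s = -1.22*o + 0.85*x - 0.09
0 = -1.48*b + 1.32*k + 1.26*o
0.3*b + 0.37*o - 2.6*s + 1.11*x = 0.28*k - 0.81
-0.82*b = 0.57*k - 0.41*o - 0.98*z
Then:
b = 1.94437458764502*z - 0.116947094750105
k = 0.322152354953282*z + 0.039595236780566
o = 1.94637561998119*z - 0.178847153000399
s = 1.61076177476641*z + 0.19797618390283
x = 2.67992064693067*z - 0.164790703170184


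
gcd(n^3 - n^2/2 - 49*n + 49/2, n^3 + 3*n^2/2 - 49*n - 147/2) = n^2 - 49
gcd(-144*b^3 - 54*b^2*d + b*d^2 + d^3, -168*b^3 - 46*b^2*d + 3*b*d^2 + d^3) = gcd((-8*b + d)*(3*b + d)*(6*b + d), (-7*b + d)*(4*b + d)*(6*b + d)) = 6*b + d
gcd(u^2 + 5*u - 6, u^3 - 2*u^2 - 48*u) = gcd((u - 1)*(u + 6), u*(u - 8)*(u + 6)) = u + 6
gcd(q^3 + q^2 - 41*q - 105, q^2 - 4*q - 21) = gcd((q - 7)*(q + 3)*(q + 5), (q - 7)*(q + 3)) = q^2 - 4*q - 21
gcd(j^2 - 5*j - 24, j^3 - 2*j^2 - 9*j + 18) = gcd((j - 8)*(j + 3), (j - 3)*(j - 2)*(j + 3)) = j + 3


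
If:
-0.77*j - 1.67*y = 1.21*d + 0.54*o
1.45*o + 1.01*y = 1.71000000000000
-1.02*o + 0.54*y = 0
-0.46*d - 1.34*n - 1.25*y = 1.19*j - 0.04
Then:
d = 0.950354609929078*n - 1.23777832111048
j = -1.49341438703141*n - 0.498364820520079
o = 0.51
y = 0.96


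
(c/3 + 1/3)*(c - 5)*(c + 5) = c^3/3 + c^2/3 - 25*c/3 - 25/3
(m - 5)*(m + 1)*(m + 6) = m^3 + 2*m^2 - 29*m - 30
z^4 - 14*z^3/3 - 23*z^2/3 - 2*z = z*(z - 6)*(z + 1/3)*(z + 1)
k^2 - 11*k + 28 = (k - 7)*(k - 4)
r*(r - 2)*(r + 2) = r^3 - 4*r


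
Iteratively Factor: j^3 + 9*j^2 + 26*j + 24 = (j + 3)*(j^2 + 6*j + 8) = (j + 2)*(j + 3)*(j + 4)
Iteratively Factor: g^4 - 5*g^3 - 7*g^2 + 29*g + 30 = (g + 1)*(g^3 - 6*g^2 - g + 30) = (g - 5)*(g + 1)*(g^2 - g - 6) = (g - 5)*(g + 1)*(g + 2)*(g - 3)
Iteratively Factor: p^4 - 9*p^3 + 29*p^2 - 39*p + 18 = (p - 3)*(p^3 - 6*p^2 + 11*p - 6) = (p - 3)^2*(p^2 - 3*p + 2) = (p - 3)^2*(p - 2)*(p - 1)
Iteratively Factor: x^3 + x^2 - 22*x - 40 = (x + 2)*(x^2 - x - 20) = (x - 5)*(x + 2)*(x + 4)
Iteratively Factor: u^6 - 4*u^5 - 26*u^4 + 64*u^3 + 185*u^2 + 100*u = (u - 5)*(u^5 + u^4 - 21*u^3 - 41*u^2 - 20*u) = (u - 5)*(u + 1)*(u^4 - 21*u^2 - 20*u) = (u - 5)*(u + 1)^2*(u^3 - u^2 - 20*u) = (u - 5)*(u + 1)^2*(u + 4)*(u^2 - 5*u) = (u - 5)^2*(u + 1)^2*(u + 4)*(u)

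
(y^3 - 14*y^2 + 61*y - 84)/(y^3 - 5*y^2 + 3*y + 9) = (y^2 - 11*y + 28)/(y^2 - 2*y - 3)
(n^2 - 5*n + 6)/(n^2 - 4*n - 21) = (-n^2 + 5*n - 6)/(-n^2 + 4*n + 21)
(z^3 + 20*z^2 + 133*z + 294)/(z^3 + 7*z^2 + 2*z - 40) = (z^3 + 20*z^2 + 133*z + 294)/(z^3 + 7*z^2 + 2*z - 40)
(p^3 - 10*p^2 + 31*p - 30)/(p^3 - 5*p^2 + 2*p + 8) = (p^2 - 8*p + 15)/(p^2 - 3*p - 4)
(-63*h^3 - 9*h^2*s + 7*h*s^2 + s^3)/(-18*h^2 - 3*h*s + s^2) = (-21*h^2 + 4*h*s + s^2)/(-6*h + s)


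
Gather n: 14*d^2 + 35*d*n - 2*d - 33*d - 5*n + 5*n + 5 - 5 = 14*d^2 + 35*d*n - 35*d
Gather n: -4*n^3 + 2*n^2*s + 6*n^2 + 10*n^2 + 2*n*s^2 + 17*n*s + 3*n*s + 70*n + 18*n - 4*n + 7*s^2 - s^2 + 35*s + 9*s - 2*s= -4*n^3 + n^2*(2*s + 16) + n*(2*s^2 + 20*s + 84) + 6*s^2 + 42*s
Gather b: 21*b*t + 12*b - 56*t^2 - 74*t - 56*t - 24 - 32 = b*(21*t + 12) - 56*t^2 - 130*t - 56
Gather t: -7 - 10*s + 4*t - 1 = -10*s + 4*t - 8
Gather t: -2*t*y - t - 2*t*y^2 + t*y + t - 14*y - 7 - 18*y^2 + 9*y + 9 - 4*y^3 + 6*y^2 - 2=t*(-2*y^2 - y) - 4*y^3 - 12*y^2 - 5*y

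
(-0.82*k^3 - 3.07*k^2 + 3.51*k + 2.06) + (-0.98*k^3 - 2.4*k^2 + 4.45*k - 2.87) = -1.8*k^3 - 5.47*k^2 + 7.96*k - 0.81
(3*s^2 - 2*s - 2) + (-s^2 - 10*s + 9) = 2*s^2 - 12*s + 7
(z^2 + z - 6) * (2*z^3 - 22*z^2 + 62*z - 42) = 2*z^5 - 20*z^4 + 28*z^3 + 152*z^2 - 414*z + 252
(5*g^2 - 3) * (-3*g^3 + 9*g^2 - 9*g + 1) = -15*g^5 + 45*g^4 - 36*g^3 - 22*g^2 + 27*g - 3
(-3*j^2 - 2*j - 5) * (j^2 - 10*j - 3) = -3*j^4 + 28*j^3 + 24*j^2 + 56*j + 15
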